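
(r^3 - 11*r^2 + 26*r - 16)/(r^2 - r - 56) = (r^2 - 3*r + 2)/(r + 7)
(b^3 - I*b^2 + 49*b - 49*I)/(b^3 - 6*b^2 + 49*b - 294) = (b - I)/(b - 6)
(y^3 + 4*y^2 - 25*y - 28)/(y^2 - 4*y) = y + 8 + 7/y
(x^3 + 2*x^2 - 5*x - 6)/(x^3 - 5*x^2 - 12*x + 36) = (x + 1)/(x - 6)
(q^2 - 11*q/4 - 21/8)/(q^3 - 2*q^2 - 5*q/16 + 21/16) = 2*(2*q - 7)/(4*q^2 - 11*q + 7)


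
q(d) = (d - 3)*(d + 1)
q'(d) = 2*d - 2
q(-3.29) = 14.40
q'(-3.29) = -8.58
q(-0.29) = -2.34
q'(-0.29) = -2.58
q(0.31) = -3.52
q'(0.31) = -1.38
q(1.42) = -3.82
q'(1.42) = 0.84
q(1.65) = -3.58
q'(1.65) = 1.30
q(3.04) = 0.16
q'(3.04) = 4.08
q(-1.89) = 4.35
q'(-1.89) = -5.78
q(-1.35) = 1.52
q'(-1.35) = -4.70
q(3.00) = 0.00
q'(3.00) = 4.00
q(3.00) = 0.00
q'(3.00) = 4.00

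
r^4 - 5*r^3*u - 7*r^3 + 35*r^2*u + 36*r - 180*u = (r - 6)*(r - 3)*(r + 2)*(r - 5*u)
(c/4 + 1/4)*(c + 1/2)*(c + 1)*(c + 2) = c^4/4 + 9*c^3/8 + 7*c^2/4 + 9*c/8 + 1/4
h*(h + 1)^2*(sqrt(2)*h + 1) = sqrt(2)*h^4 + h^3 + 2*sqrt(2)*h^3 + sqrt(2)*h^2 + 2*h^2 + h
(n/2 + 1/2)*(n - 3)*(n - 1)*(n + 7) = n^4/2 + 2*n^3 - 11*n^2 - 2*n + 21/2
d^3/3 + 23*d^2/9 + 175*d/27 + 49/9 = (d/3 + 1)*(d + 7/3)^2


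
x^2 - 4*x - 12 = (x - 6)*(x + 2)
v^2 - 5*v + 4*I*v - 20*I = (v - 5)*(v + 4*I)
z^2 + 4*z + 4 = (z + 2)^2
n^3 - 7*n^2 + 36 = (n - 6)*(n - 3)*(n + 2)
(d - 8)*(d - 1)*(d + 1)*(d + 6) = d^4 - 2*d^3 - 49*d^2 + 2*d + 48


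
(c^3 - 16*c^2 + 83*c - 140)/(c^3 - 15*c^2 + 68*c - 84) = (c^2 - 9*c + 20)/(c^2 - 8*c + 12)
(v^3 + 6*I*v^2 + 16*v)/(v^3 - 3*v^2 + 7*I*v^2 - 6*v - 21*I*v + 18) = v*(v^2 + 6*I*v + 16)/(v^3 + v^2*(-3 + 7*I) - 3*v*(2 + 7*I) + 18)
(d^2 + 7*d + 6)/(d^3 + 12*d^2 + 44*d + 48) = (d + 1)/(d^2 + 6*d + 8)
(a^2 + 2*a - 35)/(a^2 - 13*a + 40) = (a + 7)/(a - 8)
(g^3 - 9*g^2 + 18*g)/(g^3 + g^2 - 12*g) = (g - 6)/(g + 4)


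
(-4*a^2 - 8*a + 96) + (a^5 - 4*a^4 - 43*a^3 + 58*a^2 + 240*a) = a^5 - 4*a^4 - 43*a^3 + 54*a^2 + 232*a + 96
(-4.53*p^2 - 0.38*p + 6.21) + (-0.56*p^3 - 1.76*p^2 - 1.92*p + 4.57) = -0.56*p^3 - 6.29*p^2 - 2.3*p + 10.78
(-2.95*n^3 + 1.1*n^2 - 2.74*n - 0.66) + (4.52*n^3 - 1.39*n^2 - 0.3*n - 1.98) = 1.57*n^3 - 0.29*n^2 - 3.04*n - 2.64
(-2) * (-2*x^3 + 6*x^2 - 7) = 4*x^3 - 12*x^2 + 14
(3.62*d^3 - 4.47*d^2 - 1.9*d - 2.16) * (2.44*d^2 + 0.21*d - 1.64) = 8.8328*d^5 - 10.1466*d^4 - 11.5115*d^3 + 1.6614*d^2 + 2.6624*d + 3.5424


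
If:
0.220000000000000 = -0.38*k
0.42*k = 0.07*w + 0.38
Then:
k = -0.58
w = -8.90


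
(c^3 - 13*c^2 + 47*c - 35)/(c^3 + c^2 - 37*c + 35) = (c - 7)/(c + 7)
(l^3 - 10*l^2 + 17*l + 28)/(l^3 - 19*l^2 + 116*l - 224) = (l + 1)/(l - 8)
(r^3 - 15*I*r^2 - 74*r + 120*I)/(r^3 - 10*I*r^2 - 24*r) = (r - 5*I)/r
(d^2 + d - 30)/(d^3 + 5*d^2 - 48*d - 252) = (d - 5)/(d^2 - d - 42)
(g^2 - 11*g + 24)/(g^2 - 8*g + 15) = (g - 8)/(g - 5)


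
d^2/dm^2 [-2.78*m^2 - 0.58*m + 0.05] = -5.56000000000000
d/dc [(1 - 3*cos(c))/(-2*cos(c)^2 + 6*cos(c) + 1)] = (6*cos(c)^2 - 4*cos(c) + 9)*sin(c)/(6*cos(c) - cos(2*c))^2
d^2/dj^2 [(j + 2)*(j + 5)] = 2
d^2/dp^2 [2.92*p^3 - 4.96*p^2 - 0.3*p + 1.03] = 17.52*p - 9.92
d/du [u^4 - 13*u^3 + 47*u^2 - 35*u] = 4*u^3 - 39*u^2 + 94*u - 35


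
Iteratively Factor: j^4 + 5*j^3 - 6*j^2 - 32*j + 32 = (j - 2)*(j^3 + 7*j^2 + 8*j - 16) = (j - 2)*(j - 1)*(j^2 + 8*j + 16) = (j - 2)*(j - 1)*(j + 4)*(j + 4)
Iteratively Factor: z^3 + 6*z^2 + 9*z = (z + 3)*(z^2 + 3*z) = z*(z + 3)*(z + 3)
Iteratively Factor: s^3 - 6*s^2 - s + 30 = (s - 3)*(s^2 - 3*s - 10) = (s - 5)*(s - 3)*(s + 2)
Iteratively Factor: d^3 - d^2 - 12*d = (d - 4)*(d^2 + 3*d) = d*(d - 4)*(d + 3)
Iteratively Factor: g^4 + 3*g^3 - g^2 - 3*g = (g + 1)*(g^3 + 2*g^2 - 3*g) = g*(g + 1)*(g^2 + 2*g - 3) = g*(g - 1)*(g + 1)*(g + 3)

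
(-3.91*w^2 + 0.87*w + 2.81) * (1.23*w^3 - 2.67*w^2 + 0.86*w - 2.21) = -4.8093*w^5 + 11.5098*w^4 - 2.2292*w^3 + 1.8866*w^2 + 0.4939*w - 6.2101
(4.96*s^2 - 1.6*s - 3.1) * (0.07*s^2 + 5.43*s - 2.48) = 0.3472*s^4 + 26.8208*s^3 - 21.2058*s^2 - 12.865*s + 7.688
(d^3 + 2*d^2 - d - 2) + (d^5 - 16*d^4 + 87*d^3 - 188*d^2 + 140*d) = d^5 - 16*d^4 + 88*d^3 - 186*d^2 + 139*d - 2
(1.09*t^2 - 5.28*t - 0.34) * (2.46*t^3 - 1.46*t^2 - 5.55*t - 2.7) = 2.6814*t^5 - 14.5802*t^4 + 0.8229*t^3 + 26.8574*t^2 + 16.143*t + 0.918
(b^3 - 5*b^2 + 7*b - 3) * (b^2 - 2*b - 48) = b^5 - 7*b^4 - 31*b^3 + 223*b^2 - 330*b + 144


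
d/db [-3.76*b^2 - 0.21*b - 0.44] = -7.52*b - 0.21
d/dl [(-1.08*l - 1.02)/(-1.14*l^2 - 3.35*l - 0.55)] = (1.2312*l^2 + 3.618*l - (1.08*l + 1.02)*(2.28*l + 3.35) + 0.594)/(1.14*l^2 + 3.35*l + 0.55)^2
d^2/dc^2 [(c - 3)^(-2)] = 6/(c - 3)^4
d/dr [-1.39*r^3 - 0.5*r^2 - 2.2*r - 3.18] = -4.17*r^2 - 1.0*r - 2.2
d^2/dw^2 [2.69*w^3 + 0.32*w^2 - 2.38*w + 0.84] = 16.14*w + 0.64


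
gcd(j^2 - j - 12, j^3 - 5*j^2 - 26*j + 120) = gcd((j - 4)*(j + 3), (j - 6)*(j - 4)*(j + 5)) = j - 4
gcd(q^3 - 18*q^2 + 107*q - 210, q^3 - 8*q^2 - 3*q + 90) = q^2 - 11*q + 30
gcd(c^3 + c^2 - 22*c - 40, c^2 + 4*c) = c + 4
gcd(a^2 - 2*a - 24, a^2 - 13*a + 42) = a - 6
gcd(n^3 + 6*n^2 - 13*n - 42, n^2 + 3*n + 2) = n + 2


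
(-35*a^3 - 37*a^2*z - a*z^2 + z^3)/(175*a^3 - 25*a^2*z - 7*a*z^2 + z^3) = (a + z)/(-5*a + z)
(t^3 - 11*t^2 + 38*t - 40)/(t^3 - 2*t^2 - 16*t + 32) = (t - 5)/(t + 4)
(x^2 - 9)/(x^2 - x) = (x^2 - 9)/(x*(x - 1))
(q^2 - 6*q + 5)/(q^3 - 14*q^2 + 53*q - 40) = 1/(q - 8)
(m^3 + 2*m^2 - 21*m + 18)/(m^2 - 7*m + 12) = (m^2 + 5*m - 6)/(m - 4)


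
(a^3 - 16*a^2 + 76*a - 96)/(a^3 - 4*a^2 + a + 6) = (a^2 - 14*a + 48)/(a^2 - 2*a - 3)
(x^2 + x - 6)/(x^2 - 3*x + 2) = (x + 3)/(x - 1)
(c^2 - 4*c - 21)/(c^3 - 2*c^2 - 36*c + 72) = (c^2 - 4*c - 21)/(c^3 - 2*c^2 - 36*c + 72)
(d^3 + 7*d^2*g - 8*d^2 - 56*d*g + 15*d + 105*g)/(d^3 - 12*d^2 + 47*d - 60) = (d + 7*g)/(d - 4)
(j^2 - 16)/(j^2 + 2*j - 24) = (j + 4)/(j + 6)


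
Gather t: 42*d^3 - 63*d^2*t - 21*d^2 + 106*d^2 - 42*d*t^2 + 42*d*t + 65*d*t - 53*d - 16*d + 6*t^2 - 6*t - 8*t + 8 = 42*d^3 + 85*d^2 - 69*d + t^2*(6 - 42*d) + t*(-63*d^2 + 107*d - 14) + 8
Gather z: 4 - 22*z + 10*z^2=10*z^2 - 22*z + 4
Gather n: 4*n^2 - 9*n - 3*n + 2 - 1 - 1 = 4*n^2 - 12*n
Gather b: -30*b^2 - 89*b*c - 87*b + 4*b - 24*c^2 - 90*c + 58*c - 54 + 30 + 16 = -30*b^2 + b*(-89*c - 83) - 24*c^2 - 32*c - 8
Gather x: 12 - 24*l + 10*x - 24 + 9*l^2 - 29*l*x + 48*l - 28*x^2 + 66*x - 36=9*l^2 + 24*l - 28*x^2 + x*(76 - 29*l) - 48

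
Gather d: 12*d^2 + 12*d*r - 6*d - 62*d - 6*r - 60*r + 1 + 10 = 12*d^2 + d*(12*r - 68) - 66*r + 11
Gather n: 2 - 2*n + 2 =4 - 2*n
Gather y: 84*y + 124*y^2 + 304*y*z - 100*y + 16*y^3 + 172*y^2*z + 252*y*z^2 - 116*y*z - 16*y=16*y^3 + y^2*(172*z + 124) + y*(252*z^2 + 188*z - 32)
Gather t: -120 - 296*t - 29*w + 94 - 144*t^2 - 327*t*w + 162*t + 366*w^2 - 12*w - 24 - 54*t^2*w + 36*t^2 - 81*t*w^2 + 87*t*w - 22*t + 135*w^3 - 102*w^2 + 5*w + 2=t^2*(-54*w - 108) + t*(-81*w^2 - 240*w - 156) + 135*w^3 + 264*w^2 - 36*w - 48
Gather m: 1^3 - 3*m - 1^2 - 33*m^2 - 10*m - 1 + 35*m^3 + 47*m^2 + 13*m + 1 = 35*m^3 + 14*m^2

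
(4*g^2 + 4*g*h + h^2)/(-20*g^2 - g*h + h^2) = (-4*g^2 - 4*g*h - h^2)/(20*g^2 + g*h - h^2)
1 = 1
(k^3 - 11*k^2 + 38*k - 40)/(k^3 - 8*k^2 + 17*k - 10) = (k - 4)/(k - 1)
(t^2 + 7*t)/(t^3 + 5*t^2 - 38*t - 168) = t/(t^2 - 2*t - 24)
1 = 1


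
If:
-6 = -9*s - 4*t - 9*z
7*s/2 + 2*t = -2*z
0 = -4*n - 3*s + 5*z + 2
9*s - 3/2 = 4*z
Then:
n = 533/424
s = 63/106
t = -849/424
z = 51/53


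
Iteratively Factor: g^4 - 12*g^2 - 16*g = (g + 2)*(g^3 - 2*g^2 - 8*g) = g*(g + 2)*(g^2 - 2*g - 8) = g*(g + 2)^2*(g - 4)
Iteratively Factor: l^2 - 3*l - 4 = (l + 1)*(l - 4)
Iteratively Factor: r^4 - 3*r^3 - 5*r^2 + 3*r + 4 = (r - 4)*(r^3 + r^2 - r - 1) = (r - 4)*(r - 1)*(r^2 + 2*r + 1) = (r - 4)*(r - 1)*(r + 1)*(r + 1)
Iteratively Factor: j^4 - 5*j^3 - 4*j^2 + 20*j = (j - 5)*(j^3 - 4*j) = (j - 5)*(j - 2)*(j^2 + 2*j) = (j - 5)*(j - 2)*(j + 2)*(j)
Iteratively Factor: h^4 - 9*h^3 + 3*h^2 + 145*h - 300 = (h - 3)*(h^3 - 6*h^2 - 15*h + 100) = (h - 5)*(h - 3)*(h^2 - h - 20) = (h - 5)^2*(h - 3)*(h + 4)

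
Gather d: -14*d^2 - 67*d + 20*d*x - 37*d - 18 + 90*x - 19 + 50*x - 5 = -14*d^2 + d*(20*x - 104) + 140*x - 42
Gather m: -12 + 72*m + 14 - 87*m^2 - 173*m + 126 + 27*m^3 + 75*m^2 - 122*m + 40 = 27*m^3 - 12*m^2 - 223*m + 168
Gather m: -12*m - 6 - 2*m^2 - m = -2*m^2 - 13*m - 6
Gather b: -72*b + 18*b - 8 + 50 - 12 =30 - 54*b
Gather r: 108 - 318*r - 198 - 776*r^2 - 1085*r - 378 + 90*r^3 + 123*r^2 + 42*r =90*r^3 - 653*r^2 - 1361*r - 468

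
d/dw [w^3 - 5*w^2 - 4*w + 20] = 3*w^2 - 10*w - 4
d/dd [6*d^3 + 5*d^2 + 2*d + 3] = 18*d^2 + 10*d + 2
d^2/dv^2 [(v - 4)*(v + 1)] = 2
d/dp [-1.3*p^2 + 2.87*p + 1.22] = 2.87 - 2.6*p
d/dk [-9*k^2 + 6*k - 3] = 6 - 18*k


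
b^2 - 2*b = b*(b - 2)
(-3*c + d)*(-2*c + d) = 6*c^2 - 5*c*d + d^2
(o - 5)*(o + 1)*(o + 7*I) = o^3 - 4*o^2 + 7*I*o^2 - 5*o - 28*I*o - 35*I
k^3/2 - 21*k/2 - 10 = (k/2 + 1/2)*(k - 5)*(k + 4)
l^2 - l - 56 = (l - 8)*(l + 7)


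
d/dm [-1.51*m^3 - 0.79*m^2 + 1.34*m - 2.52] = -4.53*m^2 - 1.58*m + 1.34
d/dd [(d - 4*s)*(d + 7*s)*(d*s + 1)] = 3*d^2*s + 6*d*s^2 + 2*d - 28*s^3 + 3*s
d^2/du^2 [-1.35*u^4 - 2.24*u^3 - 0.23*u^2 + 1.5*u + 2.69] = -16.2*u^2 - 13.44*u - 0.46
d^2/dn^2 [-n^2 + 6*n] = -2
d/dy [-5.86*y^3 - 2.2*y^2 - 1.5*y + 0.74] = -17.58*y^2 - 4.4*y - 1.5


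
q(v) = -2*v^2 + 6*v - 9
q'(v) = 6 - 4*v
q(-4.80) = -83.88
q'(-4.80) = 25.20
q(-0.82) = -15.26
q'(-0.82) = 9.28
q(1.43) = -4.51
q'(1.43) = 0.28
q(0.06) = -8.65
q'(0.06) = 5.76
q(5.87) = -42.69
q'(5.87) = -17.48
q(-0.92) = -16.21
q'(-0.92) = 9.68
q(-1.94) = -28.17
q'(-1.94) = 13.76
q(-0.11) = -9.68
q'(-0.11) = 6.44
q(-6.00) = -117.00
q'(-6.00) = 30.00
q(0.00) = -9.00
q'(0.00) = 6.00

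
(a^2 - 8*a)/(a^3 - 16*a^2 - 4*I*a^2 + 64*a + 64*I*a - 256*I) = a/(a^2 - 4*a*(2 + I) + 32*I)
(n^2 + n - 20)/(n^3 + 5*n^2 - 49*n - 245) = (n - 4)/(n^2 - 49)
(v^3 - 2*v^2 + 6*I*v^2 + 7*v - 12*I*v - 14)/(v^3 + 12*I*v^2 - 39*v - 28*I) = (v^2 - v*(2 + I) + 2*I)/(v^2 + 5*I*v - 4)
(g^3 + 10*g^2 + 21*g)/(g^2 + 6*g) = (g^2 + 10*g + 21)/(g + 6)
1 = 1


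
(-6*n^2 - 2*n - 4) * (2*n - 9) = -12*n^3 + 50*n^2 + 10*n + 36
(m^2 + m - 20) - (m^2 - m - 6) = 2*m - 14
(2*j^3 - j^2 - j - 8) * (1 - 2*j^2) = -4*j^5 + 2*j^4 + 4*j^3 + 15*j^2 - j - 8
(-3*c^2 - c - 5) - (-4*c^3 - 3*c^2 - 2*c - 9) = 4*c^3 + c + 4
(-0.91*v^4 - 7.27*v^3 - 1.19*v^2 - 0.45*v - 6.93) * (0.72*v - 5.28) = -0.6552*v^5 - 0.4296*v^4 + 37.5288*v^3 + 5.9592*v^2 - 2.6136*v + 36.5904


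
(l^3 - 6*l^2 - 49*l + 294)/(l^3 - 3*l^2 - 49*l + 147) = (l - 6)/(l - 3)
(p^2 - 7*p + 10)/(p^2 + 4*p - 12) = (p - 5)/(p + 6)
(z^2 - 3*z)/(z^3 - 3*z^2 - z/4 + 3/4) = 4*z/(4*z^2 - 1)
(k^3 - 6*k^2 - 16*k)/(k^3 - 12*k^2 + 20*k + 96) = k/(k - 6)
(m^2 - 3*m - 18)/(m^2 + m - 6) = (m - 6)/(m - 2)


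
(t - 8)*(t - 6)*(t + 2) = t^3 - 12*t^2 + 20*t + 96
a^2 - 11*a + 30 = (a - 6)*(a - 5)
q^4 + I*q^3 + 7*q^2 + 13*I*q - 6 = (q - 3*I)*(q + I)^2*(q + 2*I)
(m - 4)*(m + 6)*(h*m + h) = h*m^3 + 3*h*m^2 - 22*h*m - 24*h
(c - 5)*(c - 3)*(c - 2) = c^3 - 10*c^2 + 31*c - 30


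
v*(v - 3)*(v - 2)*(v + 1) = v^4 - 4*v^3 + v^2 + 6*v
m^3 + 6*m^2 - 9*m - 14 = (m - 2)*(m + 1)*(m + 7)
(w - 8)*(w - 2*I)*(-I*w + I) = -I*w^3 - 2*w^2 + 9*I*w^2 + 18*w - 8*I*w - 16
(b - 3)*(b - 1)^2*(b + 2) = b^4 - 3*b^3 - 3*b^2 + 11*b - 6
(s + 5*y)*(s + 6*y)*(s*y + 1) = s^3*y + 11*s^2*y^2 + s^2 + 30*s*y^3 + 11*s*y + 30*y^2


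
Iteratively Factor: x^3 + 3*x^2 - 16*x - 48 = (x + 4)*(x^2 - x - 12) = (x - 4)*(x + 4)*(x + 3)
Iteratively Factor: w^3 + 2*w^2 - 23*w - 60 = (w + 3)*(w^2 - w - 20) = (w + 3)*(w + 4)*(w - 5)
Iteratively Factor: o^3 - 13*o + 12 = (o - 1)*(o^2 + o - 12) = (o - 1)*(o + 4)*(o - 3)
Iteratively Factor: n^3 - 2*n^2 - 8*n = (n - 4)*(n^2 + 2*n) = n*(n - 4)*(n + 2)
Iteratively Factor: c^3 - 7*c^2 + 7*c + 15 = (c + 1)*(c^2 - 8*c + 15) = (c - 5)*(c + 1)*(c - 3)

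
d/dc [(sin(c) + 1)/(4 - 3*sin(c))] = 7*cos(c)/(3*sin(c) - 4)^2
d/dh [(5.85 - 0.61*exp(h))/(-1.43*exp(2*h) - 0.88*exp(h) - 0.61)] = (-0.8723*exp(2*h) + 16.731*exp(h) + 5.5201)*exp(h)/(2.0449*exp(4*h) + 2.5168*exp(3*h) + 2.519*exp(2*h) + 1.0736*exp(h) + 0.3721)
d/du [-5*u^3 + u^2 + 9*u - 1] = -15*u^2 + 2*u + 9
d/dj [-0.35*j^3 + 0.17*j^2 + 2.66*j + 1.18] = -1.05*j^2 + 0.34*j + 2.66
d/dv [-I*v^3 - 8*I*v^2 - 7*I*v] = I*(-3*v^2 - 16*v - 7)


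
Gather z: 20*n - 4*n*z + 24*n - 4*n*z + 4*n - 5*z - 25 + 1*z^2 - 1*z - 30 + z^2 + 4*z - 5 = 48*n + 2*z^2 + z*(-8*n - 2) - 60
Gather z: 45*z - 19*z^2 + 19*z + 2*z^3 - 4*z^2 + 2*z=2*z^3 - 23*z^2 + 66*z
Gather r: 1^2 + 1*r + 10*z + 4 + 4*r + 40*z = 5*r + 50*z + 5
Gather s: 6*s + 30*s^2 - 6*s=30*s^2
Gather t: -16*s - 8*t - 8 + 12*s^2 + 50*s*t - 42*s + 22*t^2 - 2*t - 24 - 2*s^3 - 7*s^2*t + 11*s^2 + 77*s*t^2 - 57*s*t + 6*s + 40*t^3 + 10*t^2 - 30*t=-2*s^3 + 23*s^2 - 52*s + 40*t^3 + t^2*(77*s + 32) + t*(-7*s^2 - 7*s - 40) - 32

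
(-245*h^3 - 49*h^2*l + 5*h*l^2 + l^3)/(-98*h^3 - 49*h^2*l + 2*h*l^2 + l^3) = (5*h + l)/(2*h + l)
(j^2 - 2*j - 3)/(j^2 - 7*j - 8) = (j - 3)/(j - 8)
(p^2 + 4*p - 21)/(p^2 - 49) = (p - 3)/(p - 7)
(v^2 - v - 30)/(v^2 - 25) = (v - 6)/(v - 5)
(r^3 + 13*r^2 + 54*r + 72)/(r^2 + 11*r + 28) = (r^2 + 9*r + 18)/(r + 7)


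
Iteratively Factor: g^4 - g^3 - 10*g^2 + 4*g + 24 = (g + 2)*(g^3 - 3*g^2 - 4*g + 12) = (g - 3)*(g + 2)*(g^2 - 4) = (g - 3)*(g + 2)^2*(g - 2)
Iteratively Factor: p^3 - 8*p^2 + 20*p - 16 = (p - 2)*(p^2 - 6*p + 8) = (p - 4)*(p - 2)*(p - 2)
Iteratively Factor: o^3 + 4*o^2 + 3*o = (o + 3)*(o^2 + o) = o*(o + 3)*(o + 1)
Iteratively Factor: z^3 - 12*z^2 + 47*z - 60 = (z - 5)*(z^2 - 7*z + 12) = (z - 5)*(z - 3)*(z - 4)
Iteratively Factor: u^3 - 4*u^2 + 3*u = (u - 3)*(u^2 - u) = (u - 3)*(u - 1)*(u)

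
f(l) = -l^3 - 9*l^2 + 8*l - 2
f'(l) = -3*l^2 - 18*l + 8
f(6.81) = -680.73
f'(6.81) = -253.71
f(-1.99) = -45.68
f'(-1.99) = 31.94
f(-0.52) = -8.45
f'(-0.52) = 16.55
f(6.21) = -538.88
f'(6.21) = -219.47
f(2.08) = -33.30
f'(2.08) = -42.42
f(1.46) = -12.62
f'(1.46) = -24.67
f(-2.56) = -64.69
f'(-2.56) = 34.42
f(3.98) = -175.77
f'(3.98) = -111.16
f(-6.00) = -158.00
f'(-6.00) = 8.00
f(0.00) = -2.00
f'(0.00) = 8.00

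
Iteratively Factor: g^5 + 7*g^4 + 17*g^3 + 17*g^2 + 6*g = (g + 2)*(g^4 + 5*g^3 + 7*g^2 + 3*g) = (g + 1)*(g + 2)*(g^3 + 4*g^2 + 3*g) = g*(g + 1)*(g + 2)*(g^2 + 4*g + 3) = g*(g + 1)*(g + 2)*(g + 3)*(g + 1)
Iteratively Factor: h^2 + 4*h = (h + 4)*(h)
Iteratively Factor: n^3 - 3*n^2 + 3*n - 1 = (n - 1)*(n^2 - 2*n + 1) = (n - 1)^2*(n - 1)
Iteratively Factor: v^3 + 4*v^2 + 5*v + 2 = (v + 1)*(v^2 + 3*v + 2) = (v + 1)^2*(v + 2)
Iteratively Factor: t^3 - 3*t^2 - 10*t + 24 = (t - 2)*(t^2 - t - 12) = (t - 4)*(t - 2)*(t + 3)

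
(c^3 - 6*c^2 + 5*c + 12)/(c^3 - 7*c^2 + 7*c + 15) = (c - 4)/(c - 5)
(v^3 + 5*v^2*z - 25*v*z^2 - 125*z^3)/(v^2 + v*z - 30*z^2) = (v^2 + 10*v*z + 25*z^2)/(v + 6*z)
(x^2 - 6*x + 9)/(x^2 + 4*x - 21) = (x - 3)/(x + 7)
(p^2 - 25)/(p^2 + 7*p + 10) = (p - 5)/(p + 2)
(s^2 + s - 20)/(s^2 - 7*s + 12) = (s + 5)/(s - 3)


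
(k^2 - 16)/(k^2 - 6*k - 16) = (16 - k^2)/(-k^2 + 6*k + 16)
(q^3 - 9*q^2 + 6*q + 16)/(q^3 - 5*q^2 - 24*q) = (q^2 - q - 2)/(q*(q + 3))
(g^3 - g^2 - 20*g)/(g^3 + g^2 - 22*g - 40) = g/(g + 2)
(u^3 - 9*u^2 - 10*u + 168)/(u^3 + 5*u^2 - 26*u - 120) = (u^2 - 13*u + 42)/(u^2 + u - 30)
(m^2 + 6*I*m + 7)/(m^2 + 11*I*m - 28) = (m - I)/(m + 4*I)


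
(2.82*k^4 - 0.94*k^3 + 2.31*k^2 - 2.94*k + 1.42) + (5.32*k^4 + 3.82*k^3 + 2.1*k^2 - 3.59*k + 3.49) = 8.14*k^4 + 2.88*k^3 + 4.41*k^2 - 6.53*k + 4.91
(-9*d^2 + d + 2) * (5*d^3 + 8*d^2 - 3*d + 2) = -45*d^5 - 67*d^4 + 45*d^3 - 5*d^2 - 4*d + 4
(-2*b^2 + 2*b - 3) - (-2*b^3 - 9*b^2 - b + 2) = 2*b^3 + 7*b^2 + 3*b - 5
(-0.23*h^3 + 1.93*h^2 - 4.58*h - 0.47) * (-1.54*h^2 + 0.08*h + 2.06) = 0.3542*h^5 - 2.9906*h^4 + 6.7338*h^3 + 4.3332*h^2 - 9.4724*h - 0.9682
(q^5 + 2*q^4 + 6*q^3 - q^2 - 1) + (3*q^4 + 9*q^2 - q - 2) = q^5 + 5*q^4 + 6*q^3 + 8*q^2 - q - 3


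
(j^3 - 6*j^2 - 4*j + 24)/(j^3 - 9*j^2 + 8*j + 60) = (j - 2)/(j - 5)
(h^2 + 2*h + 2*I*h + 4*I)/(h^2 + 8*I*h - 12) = (h + 2)/(h + 6*I)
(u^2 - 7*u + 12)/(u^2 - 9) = (u - 4)/(u + 3)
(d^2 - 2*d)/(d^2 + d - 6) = d/(d + 3)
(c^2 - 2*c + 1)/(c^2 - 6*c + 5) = (c - 1)/(c - 5)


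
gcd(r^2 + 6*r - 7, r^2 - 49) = r + 7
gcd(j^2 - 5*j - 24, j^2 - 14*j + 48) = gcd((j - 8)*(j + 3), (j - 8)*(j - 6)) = j - 8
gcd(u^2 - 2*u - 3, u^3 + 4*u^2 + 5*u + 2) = u + 1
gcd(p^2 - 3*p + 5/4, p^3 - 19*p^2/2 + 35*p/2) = p - 5/2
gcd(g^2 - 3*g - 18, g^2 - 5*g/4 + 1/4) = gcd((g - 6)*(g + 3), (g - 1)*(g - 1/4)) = 1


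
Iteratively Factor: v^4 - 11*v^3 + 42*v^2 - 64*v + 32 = (v - 4)*(v^3 - 7*v^2 + 14*v - 8) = (v - 4)^2*(v^2 - 3*v + 2) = (v - 4)^2*(v - 2)*(v - 1)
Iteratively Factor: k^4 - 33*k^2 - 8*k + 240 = (k + 4)*(k^3 - 4*k^2 - 17*k + 60) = (k + 4)^2*(k^2 - 8*k + 15) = (k - 3)*(k + 4)^2*(k - 5)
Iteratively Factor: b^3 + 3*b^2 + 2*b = (b + 2)*(b^2 + b) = b*(b + 2)*(b + 1)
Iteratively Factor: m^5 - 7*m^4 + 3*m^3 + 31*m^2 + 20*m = (m - 5)*(m^4 - 2*m^3 - 7*m^2 - 4*m) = m*(m - 5)*(m^3 - 2*m^2 - 7*m - 4) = m*(m - 5)*(m + 1)*(m^2 - 3*m - 4) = m*(m - 5)*(m + 1)^2*(m - 4)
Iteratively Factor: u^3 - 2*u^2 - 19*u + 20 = (u - 1)*(u^2 - u - 20) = (u - 1)*(u + 4)*(u - 5)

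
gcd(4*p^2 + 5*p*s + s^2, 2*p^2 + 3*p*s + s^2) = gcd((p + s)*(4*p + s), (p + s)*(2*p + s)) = p + s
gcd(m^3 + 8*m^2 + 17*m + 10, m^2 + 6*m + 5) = m^2 + 6*m + 5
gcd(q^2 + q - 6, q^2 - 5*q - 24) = q + 3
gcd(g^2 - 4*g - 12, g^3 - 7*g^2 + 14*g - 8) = 1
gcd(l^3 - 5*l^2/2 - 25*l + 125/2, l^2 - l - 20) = l - 5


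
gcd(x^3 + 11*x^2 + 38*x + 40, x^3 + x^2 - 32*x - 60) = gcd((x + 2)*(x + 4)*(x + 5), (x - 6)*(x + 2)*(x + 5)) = x^2 + 7*x + 10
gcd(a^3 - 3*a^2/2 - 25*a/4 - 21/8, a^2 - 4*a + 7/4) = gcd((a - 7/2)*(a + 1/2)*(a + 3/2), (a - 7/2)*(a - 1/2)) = a - 7/2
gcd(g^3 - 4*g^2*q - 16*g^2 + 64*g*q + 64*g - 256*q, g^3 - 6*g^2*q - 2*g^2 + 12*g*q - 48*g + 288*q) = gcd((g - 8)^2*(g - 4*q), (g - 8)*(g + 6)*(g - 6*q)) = g - 8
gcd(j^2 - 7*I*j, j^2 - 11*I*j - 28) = j - 7*I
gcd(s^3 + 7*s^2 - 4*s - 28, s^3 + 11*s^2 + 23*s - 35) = s + 7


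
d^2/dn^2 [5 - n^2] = -2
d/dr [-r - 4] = -1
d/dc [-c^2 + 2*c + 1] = 2 - 2*c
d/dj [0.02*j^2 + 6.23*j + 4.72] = 0.04*j + 6.23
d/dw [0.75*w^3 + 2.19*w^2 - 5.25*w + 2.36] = 2.25*w^2 + 4.38*w - 5.25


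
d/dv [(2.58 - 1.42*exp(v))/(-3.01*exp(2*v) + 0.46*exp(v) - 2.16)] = (-4.2742*exp(2*v) + 15.5316*exp(v) + 1.8804)*exp(v)/(9.0601*exp(4*v) - 2.7692*exp(3*v) + 13.2148*exp(2*v) - 1.9872*exp(v) + 4.6656)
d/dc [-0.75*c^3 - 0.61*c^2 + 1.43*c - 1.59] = -2.25*c^2 - 1.22*c + 1.43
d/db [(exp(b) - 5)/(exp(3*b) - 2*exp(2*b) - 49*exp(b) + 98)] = ((exp(b) - 5)*(-3*exp(2*b) + 4*exp(b) + 49) + exp(3*b) - 2*exp(2*b) - 49*exp(b) + 98)*exp(b)/(exp(3*b) - 2*exp(2*b) - 49*exp(b) + 98)^2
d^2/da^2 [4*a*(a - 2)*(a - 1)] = 24*a - 24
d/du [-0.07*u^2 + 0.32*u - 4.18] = 0.32 - 0.14*u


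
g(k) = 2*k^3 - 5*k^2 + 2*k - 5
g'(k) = 6*k^2 - 10*k + 2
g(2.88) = 7.06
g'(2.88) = 22.97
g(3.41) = 22.98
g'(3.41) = 37.67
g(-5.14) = -418.97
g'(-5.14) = 211.92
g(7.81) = 658.40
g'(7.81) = 289.88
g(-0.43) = -6.94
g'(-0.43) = 7.41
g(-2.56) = -76.44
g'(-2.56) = 66.92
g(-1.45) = -24.51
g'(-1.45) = 29.12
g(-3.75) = -188.28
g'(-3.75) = 123.88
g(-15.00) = -7910.00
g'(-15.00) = 1502.00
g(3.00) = 10.00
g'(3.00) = 26.00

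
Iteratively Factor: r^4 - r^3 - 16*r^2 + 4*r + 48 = (r - 4)*(r^3 + 3*r^2 - 4*r - 12) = (r - 4)*(r + 2)*(r^2 + r - 6) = (r - 4)*(r + 2)*(r + 3)*(r - 2)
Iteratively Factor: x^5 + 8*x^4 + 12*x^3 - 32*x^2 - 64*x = (x + 4)*(x^4 + 4*x^3 - 4*x^2 - 16*x) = (x + 4)^2*(x^3 - 4*x) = (x + 2)*(x + 4)^2*(x^2 - 2*x) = x*(x + 2)*(x + 4)^2*(x - 2)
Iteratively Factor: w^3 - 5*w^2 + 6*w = (w - 2)*(w^2 - 3*w) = (w - 3)*(w - 2)*(w)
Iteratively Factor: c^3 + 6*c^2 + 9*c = (c)*(c^2 + 6*c + 9) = c*(c + 3)*(c + 3)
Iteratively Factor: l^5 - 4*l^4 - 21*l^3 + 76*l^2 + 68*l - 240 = (l - 2)*(l^4 - 2*l^3 - 25*l^2 + 26*l + 120) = (l - 2)*(l + 2)*(l^3 - 4*l^2 - 17*l + 60) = (l - 5)*(l - 2)*(l + 2)*(l^2 + l - 12) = (l - 5)*(l - 3)*(l - 2)*(l + 2)*(l + 4)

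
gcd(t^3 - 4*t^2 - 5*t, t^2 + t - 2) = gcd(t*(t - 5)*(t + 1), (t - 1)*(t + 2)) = 1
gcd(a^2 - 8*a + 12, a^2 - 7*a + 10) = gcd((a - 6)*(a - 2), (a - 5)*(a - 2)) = a - 2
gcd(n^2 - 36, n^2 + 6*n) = n + 6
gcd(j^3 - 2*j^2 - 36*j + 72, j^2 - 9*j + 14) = j - 2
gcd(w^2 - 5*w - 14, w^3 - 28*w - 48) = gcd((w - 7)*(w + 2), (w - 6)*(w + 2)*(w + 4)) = w + 2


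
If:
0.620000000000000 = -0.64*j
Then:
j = -0.97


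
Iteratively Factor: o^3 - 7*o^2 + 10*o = (o)*(o^2 - 7*o + 10) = o*(o - 5)*(o - 2)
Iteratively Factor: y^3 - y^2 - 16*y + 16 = (y - 1)*(y^2 - 16) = (y - 4)*(y - 1)*(y + 4)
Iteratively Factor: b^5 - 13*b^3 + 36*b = (b - 3)*(b^4 + 3*b^3 - 4*b^2 - 12*b) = (b - 3)*(b - 2)*(b^3 + 5*b^2 + 6*b) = b*(b - 3)*(b - 2)*(b^2 + 5*b + 6) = b*(b - 3)*(b - 2)*(b + 3)*(b + 2)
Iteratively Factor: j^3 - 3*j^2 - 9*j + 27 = (j - 3)*(j^2 - 9) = (j - 3)^2*(j + 3)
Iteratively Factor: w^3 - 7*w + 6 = (w - 2)*(w^2 + 2*w - 3) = (w - 2)*(w - 1)*(w + 3)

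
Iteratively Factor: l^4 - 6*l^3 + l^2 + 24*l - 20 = (l - 2)*(l^3 - 4*l^2 - 7*l + 10) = (l - 2)*(l - 1)*(l^2 - 3*l - 10) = (l - 2)*(l - 1)*(l + 2)*(l - 5)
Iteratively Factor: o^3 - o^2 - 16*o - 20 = (o + 2)*(o^2 - 3*o - 10) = (o - 5)*(o + 2)*(o + 2)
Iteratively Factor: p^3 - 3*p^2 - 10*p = (p + 2)*(p^2 - 5*p) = (p - 5)*(p + 2)*(p)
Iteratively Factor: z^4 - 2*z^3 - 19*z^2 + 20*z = (z)*(z^3 - 2*z^2 - 19*z + 20) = z*(z - 5)*(z^2 + 3*z - 4) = z*(z - 5)*(z - 1)*(z + 4)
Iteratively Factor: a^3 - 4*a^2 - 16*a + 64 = (a - 4)*(a^2 - 16) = (a - 4)*(a + 4)*(a - 4)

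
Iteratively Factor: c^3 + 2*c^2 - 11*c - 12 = (c + 1)*(c^2 + c - 12) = (c - 3)*(c + 1)*(c + 4)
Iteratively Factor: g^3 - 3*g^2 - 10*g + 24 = (g + 3)*(g^2 - 6*g + 8) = (g - 2)*(g + 3)*(g - 4)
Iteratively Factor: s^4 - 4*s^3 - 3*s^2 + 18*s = (s)*(s^3 - 4*s^2 - 3*s + 18) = s*(s - 3)*(s^2 - s - 6) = s*(s - 3)^2*(s + 2)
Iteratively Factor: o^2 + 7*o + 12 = (o + 3)*(o + 4)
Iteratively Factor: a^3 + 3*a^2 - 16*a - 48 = (a + 4)*(a^2 - a - 12) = (a + 3)*(a + 4)*(a - 4)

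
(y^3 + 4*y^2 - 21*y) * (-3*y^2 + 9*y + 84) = -3*y^5 - 3*y^4 + 183*y^3 + 147*y^2 - 1764*y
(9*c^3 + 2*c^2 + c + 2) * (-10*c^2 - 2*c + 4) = -90*c^5 - 38*c^4 + 22*c^3 - 14*c^2 + 8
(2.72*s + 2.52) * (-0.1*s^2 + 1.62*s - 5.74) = -0.272*s^3 + 4.1544*s^2 - 11.5304*s - 14.4648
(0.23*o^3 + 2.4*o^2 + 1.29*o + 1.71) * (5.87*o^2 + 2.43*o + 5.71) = 1.3501*o^5 + 14.6469*o^4 + 14.7176*o^3 + 26.8764*o^2 + 11.5212*o + 9.7641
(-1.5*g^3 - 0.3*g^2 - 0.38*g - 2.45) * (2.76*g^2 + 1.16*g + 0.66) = -4.14*g^5 - 2.568*g^4 - 2.3868*g^3 - 7.4008*g^2 - 3.0928*g - 1.617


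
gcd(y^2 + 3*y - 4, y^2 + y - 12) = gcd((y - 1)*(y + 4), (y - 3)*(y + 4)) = y + 4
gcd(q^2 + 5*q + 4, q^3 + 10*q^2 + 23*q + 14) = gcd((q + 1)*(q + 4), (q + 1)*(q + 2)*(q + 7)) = q + 1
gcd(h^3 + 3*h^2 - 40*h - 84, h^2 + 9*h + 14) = h^2 + 9*h + 14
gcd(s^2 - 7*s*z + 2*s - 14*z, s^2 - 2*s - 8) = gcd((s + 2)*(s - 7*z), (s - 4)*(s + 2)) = s + 2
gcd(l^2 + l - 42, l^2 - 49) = l + 7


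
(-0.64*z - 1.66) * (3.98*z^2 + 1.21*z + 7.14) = -2.5472*z^3 - 7.3812*z^2 - 6.5782*z - 11.8524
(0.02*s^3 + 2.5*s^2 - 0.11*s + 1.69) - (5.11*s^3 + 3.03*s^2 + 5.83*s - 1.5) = -5.09*s^3 - 0.53*s^2 - 5.94*s + 3.19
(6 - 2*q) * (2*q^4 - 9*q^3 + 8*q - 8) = -4*q^5 + 30*q^4 - 54*q^3 - 16*q^2 + 64*q - 48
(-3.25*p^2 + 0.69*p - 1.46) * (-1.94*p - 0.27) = 6.305*p^3 - 0.4611*p^2 + 2.6461*p + 0.3942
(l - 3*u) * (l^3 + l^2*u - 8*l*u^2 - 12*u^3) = l^4 - 2*l^3*u - 11*l^2*u^2 + 12*l*u^3 + 36*u^4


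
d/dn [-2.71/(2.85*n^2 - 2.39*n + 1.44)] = (15.447*n - 6.4769)/(2.85*n^2 - 2.39*n + 1.44)^2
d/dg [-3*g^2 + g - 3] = 1 - 6*g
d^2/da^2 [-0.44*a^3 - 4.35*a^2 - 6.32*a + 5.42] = -2.64*a - 8.7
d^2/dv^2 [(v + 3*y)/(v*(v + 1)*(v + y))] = 2*(-v^2*(v + 1)^2*(v + y) + v^2*(v + 1)^2*(v + 3*y) - v^2*(v + 1)*(v + y)^2 + v^2*(v + 1)*(v + y)*(v + 3*y) + v^2*(v + y)^2*(v + 3*y) - v*(v + 1)^2*(v + y)^2 + v*(v + 1)^2*(v + y)*(v + 3*y) + v*(v + 1)*(v + y)^2*(v + 3*y) + (v + 1)^2*(v + y)^2*(v + 3*y))/(v^3*(v + 1)^3*(v + y)^3)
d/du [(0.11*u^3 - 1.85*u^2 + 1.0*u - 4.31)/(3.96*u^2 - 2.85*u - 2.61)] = (0.4356*u^4 - 0.627000000000001*u^3 + 0.451200000000002*u^2 + 43.7922*u - 14.8935)/(15.6816*u^4 - 22.572*u^3 - 12.5487*u^2 + 14.877*u + 6.8121)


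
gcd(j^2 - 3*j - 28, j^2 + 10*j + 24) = j + 4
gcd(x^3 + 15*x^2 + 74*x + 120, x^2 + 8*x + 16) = x + 4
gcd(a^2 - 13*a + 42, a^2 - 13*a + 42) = a^2 - 13*a + 42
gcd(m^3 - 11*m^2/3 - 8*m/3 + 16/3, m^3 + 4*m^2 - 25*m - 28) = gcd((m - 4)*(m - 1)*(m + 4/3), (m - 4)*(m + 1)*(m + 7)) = m - 4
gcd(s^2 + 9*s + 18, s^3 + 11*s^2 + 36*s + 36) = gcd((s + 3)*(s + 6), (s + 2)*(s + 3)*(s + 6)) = s^2 + 9*s + 18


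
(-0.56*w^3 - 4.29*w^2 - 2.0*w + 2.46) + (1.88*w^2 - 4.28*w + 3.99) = -0.56*w^3 - 2.41*w^2 - 6.28*w + 6.45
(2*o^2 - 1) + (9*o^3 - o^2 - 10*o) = 9*o^3 + o^2 - 10*o - 1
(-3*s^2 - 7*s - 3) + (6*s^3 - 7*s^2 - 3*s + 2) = 6*s^3 - 10*s^2 - 10*s - 1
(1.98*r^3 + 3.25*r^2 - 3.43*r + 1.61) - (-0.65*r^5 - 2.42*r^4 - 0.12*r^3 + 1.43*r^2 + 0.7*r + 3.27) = 0.65*r^5 + 2.42*r^4 + 2.1*r^3 + 1.82*r^2 - 4.13*r - 1.66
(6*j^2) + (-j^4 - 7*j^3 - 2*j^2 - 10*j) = -j^4 - 7*j^3 + 4*j^2 - 10*j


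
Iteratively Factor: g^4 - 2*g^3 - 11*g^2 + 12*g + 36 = (g + 2)*(g^3 - 4*g^2 - 3*g + 18) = (g - 3)*(g + 2)*(g^2 - g - 6) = (g - 3)*(g + 2)^2*(g - 3)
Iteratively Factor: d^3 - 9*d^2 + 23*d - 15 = (d - 1)*(d^2 - 8*d + 15) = (d - 5)*(d - 1)*(d - 3)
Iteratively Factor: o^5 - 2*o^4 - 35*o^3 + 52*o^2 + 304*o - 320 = (o - 5)*(o^4 + 3*o^3 - 20*o^2 - 48*o + 64) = (o - 5)*(o - 4)*(o^3 + 7*o^2 + 8*o - 16) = (o - 5)*(o - 4)*(o - 1)*(o^2 + 8*o + 16) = (o - 5)*(o - 4)*(o - 1)*(o + 4)*(o + 4)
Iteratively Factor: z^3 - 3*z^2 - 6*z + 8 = (z - 4)*(z^2 + z - 2) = (z - 4)*(z - 1)*(z + 2)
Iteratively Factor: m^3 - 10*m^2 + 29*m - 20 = (m - 5)*(m^2 - 5*m + 4) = (m - 5)*(m - 1)*(m - 4)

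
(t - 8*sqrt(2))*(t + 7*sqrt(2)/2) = t^2 - 9*sqrt(2)*t/2 - 56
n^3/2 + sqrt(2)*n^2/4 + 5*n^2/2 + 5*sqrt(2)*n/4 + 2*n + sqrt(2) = (n/2 + 1/2)*(n + 4)*(n + sqrt(2)/2)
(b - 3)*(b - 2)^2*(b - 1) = b^4 - 8*b^3 + 23*b^2 - 28*b + 12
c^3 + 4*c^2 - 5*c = c*(c - 1)*(c + 5)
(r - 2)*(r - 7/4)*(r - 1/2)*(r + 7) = r^4 + 11*r^3/4 - 195*r^2/8 + 287*r/8 - 49/4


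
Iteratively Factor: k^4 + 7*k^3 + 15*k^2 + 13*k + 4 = (k + 1)*(k^3 + 6*k^2 + 9*k + 4) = (k + 1)^2*(k^2 + 5*k + 4) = (k + 1)^3*(k + 4)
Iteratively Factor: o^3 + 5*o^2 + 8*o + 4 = (o + 1)*(o^2 + 4*o + 4) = (o + 1)*(o + 2)*(o + 2)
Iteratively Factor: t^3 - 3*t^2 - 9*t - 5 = (t + 1)*(t^2 - 4*t - 5) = (t - 5)*(t + 1)*(t + 1)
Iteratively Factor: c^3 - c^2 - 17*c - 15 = (c - 5)*(c^2 + 4*c + 3) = (c - 5)*(c + 1)*(c + 3)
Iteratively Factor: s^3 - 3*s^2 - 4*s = (s)*(s^2 - 3*s - 4) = s*(s + 1)*(s - 4)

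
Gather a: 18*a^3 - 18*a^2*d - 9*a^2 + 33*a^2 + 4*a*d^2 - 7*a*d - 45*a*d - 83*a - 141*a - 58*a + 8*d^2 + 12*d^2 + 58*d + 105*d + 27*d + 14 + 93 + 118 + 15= 18*a^3 + a^2*(24 - 18*d) + a*(4*d^2 - 52*d - 282) + 20*d^2 + 190*d + 240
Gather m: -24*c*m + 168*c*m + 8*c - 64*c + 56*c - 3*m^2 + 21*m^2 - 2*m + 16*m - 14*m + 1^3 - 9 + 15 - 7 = 144*c*m + 18*m^2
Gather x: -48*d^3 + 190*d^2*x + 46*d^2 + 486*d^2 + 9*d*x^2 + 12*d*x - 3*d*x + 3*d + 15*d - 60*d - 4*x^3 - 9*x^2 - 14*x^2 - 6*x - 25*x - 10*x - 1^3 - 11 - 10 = -48*d^3 + 532*d^2 - 42*d - 4*x^3 + x^2*(9*d - 23) + x*(190*d^2 + 9*d - 41) - 22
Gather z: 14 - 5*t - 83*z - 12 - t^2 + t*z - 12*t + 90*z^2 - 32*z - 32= -t^2 - 17*t + 90*z^2 + z*(t - 115) - 30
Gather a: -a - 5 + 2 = -a - 3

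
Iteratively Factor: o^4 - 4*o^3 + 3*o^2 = (o)*(o^3 - 4*o^2 + 3*o) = o^2*(o^2 - 4*o + 3) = o^2*(o - 3)*(o - 1)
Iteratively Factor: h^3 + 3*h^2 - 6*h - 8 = (h + 4)*(h^2 - h - 2) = (h - 2)*(h + 4)*(h + 1)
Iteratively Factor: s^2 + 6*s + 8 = (s + 4)*(s + 2)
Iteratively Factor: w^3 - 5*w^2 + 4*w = (w)*(w^2 - 5*w + 4) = w*(w - 1)*(w - 4)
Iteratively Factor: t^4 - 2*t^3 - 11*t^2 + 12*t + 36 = (t - 3)*(t^3 + t^2 - 8*t - 12) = (t - 3)^2*(t^2 + 4*t + 4) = (t - 3)^2*(t + 2)*(t + 2)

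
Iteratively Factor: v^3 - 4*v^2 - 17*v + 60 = (v + 4)*(v^2 - 8*v + 15) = (v - 5)*(v + 4)*(v - 3)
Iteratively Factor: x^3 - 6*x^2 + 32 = (x - 4)*(x^2 - 2*x - 8) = (x - 4)^2*(x + 2)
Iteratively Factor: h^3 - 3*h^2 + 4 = (h + 1)*(h^2 - 4*h + 4) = (h - 2)*(h + 1)*(h - 2)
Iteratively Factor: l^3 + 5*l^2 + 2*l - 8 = (l + 4)*(l^2 + l - 2) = (l - 1)*(l + 4)*(l + 2)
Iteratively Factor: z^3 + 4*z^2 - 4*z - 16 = (z + 4)*(z^2 - 4) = (z - 2)*(z + 4)*(z + 2)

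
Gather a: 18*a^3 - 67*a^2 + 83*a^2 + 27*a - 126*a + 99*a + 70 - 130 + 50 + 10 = 18*a^3 + 16*a^2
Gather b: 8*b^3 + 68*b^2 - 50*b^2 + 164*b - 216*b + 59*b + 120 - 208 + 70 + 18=8*b^3 + 18*b^2 + 7*b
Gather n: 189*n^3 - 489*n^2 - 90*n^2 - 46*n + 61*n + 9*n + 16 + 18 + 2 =189*n^3 - 579*n^2 + 24*n + 36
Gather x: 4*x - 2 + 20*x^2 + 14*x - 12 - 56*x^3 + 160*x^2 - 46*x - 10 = -56*x^3 + 180*x^2 - 28*x - 24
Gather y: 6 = 6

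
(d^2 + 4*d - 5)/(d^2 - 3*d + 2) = (d + 5)/(d - 2)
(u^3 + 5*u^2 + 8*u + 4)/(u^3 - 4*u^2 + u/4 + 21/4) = 4*(u^2 + 4*u + 4)/(4*u^2 - 20*u + 21)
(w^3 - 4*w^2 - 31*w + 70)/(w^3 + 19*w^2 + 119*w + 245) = (w^2 - 9*w + 14)/(w^2 + 14*w + 49)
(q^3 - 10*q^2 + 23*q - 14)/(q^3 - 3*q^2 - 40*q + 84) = (q - 1)/(q + 6)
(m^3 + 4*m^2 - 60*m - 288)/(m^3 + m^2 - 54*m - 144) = (m + 6)/(m + 3)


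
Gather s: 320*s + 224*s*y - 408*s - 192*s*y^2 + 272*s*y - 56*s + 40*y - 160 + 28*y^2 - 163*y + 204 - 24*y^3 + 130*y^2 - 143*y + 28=s*(-192*y^2 + 496*y - 144) - 24*y^3 + 158*y^2 - 266*y + 72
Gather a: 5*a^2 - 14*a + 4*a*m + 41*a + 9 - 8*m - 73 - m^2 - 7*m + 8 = 5*a^2 + a*(4*m + 27) - m^2 - 15*m - 56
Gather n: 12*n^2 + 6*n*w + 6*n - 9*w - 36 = 12*n^2 + n*(6*w + 6) - 9*w - 36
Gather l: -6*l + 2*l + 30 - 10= 20 - 4*l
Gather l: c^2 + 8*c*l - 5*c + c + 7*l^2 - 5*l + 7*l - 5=c^2 - 4*c + 7*l^2 + l*(8*c + 2) - 5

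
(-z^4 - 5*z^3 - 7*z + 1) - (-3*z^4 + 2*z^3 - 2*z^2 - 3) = 2*z^4 - 7*z^3 + 2*z^2 - 7*z + 4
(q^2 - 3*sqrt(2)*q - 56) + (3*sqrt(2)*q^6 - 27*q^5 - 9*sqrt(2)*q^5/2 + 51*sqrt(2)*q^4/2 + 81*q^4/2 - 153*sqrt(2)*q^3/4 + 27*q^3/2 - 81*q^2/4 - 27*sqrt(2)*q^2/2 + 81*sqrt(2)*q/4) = 3*sqrt(2)*q^6 - 27*q^5 - 9*sqrt(2)*q^5/2 + 51*sqrt(2)*q^4/2 + 81*q^4/2 - 153*sqrt(2)*q^3/4 + 27*q^3/2 - 77*q^2/4 - 27*sqrt(2)*q^2/2 + 69*sqrt(2)*q/4 - 56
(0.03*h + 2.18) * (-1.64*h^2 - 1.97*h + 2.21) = -0.0492*h^3 - 3.6343*h^2 - 4.2283*h + 4.8178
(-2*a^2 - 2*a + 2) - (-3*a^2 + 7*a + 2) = a^2 - 9*a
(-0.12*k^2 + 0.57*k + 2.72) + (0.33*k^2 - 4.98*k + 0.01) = 0.21*k^2 - 4.41*k + 2.73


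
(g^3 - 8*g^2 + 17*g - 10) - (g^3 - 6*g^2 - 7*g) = -2*g^2 + 24*g - 10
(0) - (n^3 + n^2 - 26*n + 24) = -n^3 - n^2 + 26*n - 24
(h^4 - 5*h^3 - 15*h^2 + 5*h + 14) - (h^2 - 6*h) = h^4 - 5*h^3 - 16*h^2 + 11*h + 14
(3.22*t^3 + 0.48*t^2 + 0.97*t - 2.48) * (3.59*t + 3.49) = 11.5598*t^4 + 12.961*t^3 + 5.1575*t^2 - 5.5179*t - 8.6552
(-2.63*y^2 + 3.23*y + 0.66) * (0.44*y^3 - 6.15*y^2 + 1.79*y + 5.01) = -1.1572*y^5 + 17.5957*y^4 - 24.2818*y^3 - 11.4536*y^2 + 17.3637*y + 3.3066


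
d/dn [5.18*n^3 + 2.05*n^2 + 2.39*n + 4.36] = 15.54*n^2 + 4.1*n + 2.39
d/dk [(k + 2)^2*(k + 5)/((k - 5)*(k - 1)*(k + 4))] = (-11*k^4 - 86*k^3 - 123*k^2 + 440*k + 860)/(k^6 - 4*k^5 - 34*k^4 + 116*k^3 + 281*k^2 - 760*k + 400)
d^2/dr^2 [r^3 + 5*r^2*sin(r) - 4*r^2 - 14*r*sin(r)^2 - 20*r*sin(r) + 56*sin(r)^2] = -5*r^2*sin(r) + 20*sqrt(2)*r*sin(r + pi/4) - 28*r*cos(2*r) + 6*r + 10*sin(r) - 28*sin(2*r) - 40*cos(r) + 112*cos(2*r) - 8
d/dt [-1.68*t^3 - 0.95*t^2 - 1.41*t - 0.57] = -5.04*t^2 - 1.9*t - 1.41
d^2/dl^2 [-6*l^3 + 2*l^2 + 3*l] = 4 - 36*l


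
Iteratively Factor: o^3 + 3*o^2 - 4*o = (o + 4)*(o^2 - o) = o*(o + 4)*(o - 1)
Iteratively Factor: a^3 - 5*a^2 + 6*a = (a - 2)*(a^2 - 3*a) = (a - 3)*(a - 2)*(a)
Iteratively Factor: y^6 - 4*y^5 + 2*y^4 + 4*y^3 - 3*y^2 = (y)*(y^5 - 4*y^4 + 2*y^3 + 4*y^2 - 3*y) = y*(y + 1)*(y^4 - 5*y^3 + 7*y^2 - 3*y) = y*(y - 1)*(y + 1)*(y^3 - 4*y^2 + 3*y) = y*(y - 1)^2*(y + 1)*(y^2 - 3*y) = y*(y - 3)*(y - 1)^2*(y + 1)*(y)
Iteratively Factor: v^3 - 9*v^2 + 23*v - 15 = (v - 1)*(v^2 - 8*v + 15) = (v - 5)*(v - 1)*(v - 3)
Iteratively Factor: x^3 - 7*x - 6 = (x + 2)*(x^2 - 2*x - 3) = (x + 1)*(x + 2)*(x - 3)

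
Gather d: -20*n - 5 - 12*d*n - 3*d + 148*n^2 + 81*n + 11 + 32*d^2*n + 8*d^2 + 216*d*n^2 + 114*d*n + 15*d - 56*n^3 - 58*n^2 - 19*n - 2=d^2*(32*n + 8) + d*(216*n^2 + 102*n + 12) - 56*n^3 + 90*n^2 + 42*n + 4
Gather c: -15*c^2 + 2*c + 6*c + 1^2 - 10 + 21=-15*c^2 + 8*c + 12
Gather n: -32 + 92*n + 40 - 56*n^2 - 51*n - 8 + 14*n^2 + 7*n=-42*n^2 + 48*n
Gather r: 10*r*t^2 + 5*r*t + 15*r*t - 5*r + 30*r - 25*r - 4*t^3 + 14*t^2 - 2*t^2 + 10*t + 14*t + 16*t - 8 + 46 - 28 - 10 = r*(10*t^2 + 20*t) - 4*t^3 + 12*t^2 + 40*t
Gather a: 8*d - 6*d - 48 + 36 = 2*d - 12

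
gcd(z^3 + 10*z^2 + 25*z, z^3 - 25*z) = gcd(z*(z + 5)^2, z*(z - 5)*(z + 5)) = z^2 + 5*z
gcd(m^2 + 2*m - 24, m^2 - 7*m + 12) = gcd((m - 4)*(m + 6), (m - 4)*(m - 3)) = m - 4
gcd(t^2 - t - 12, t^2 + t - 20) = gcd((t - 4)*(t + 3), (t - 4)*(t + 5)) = t - 4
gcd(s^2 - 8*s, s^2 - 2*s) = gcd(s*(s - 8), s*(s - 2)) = s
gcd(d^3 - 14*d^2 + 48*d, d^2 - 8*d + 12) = d - 6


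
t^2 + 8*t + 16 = (t + 4)^2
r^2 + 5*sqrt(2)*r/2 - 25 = (r - 5*sqrt(2)/2)*(r + 5*sqrt(2))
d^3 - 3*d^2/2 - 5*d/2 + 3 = (d - 2)*(d - 1)*(d + 3/2)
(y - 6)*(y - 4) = y^2 - 10*y + 24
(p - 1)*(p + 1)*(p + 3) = p^3 + 3*p^2 - p - 3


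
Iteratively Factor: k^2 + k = (k + 1)*(k)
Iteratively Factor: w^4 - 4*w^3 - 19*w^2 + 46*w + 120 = (w - 5)*(w^3 + w^2 - 14*w - 24) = (w - 5)*(w + 3)*(w^2 - 2*w - 8) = (w - 5)*(w - 4)*(w + 3)*(w + 2)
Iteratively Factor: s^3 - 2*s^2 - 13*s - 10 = (s + 1)*(s^2 - 3*s - 10) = (s - 5)*(s + 1)*(s + 2)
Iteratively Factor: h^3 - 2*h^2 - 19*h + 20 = (h + 4)*(h^2 - 6*h + 5) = (h - 1)*(h + 4)*(h - 5)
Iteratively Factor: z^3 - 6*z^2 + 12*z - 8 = (z - 2)*(z^2 - 4*z + 4) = (z - 2)^2*(z - 2)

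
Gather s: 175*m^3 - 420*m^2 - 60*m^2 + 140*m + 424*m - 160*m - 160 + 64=175*m^3 - 480*m^2 + 404*m - 96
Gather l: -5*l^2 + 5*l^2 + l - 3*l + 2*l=0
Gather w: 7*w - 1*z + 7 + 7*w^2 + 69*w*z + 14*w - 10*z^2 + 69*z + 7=7*w^2 + w*(69*z + 21) - 10*z^2 + 68*z + 14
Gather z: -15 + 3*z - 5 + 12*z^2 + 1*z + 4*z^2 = 16*z^2 + 4*z - 20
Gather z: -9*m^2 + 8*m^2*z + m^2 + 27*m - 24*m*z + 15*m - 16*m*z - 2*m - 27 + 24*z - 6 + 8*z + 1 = -8*m^2 + 40*m + z*(8*m^2 - 40*m + 32) - 32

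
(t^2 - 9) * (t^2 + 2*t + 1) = t^4 + 2*t^3 - 8*t^2 - 18*t - 9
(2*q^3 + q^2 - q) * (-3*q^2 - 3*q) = -6*q^5 - 9*q^4 + 3*q^2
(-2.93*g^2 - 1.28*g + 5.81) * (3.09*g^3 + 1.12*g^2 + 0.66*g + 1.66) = -9.0537*g^5 - 7.2368*g^4 + 14.5855*g^3 + 0.7986*g^2 + 1.7098*g + 9.6446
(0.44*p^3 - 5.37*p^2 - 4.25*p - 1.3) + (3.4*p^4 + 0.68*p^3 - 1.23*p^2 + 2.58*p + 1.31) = 3.4*p^4 + 1.12*p^3 - 6.6*p^2 - 1.67*p + 0.01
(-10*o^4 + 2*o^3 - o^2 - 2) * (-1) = 10*o^4 - 2*o^3 + o^2 + 2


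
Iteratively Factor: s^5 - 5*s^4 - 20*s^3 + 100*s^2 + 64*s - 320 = (s - 4)*(s^4 - s^3 - 24*s^2 + 4*s + 80) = (s - 4)*(s + 4)*(s^3 - 5*s^2 - 4*s + 20) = (s - 5)*(s - 4)*(s + 4)*(s^2 - 4) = (s - 5)*(s - 4)*(s - 2)*(s + 4)*(s + 2)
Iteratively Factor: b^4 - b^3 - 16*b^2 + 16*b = (b + 4)*(b^3 - 5*b^2 + 4*b) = b*(b + 4)*(b^2 - 5*b + 4) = b*(b - 4)*(b + 4)*(b - 1)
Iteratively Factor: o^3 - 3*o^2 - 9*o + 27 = (o - 3)*(o^2 - 9) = (o - 3)^2*(o + 3)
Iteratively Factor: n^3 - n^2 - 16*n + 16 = (n - 4)*(n^2 + 3*n - 4) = (n - 4)*(n + 4)*(n - 1)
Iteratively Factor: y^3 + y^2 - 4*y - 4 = (y + 2)*(y^2 - y - 2) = (y + 1)*(y + 2)*(y - 2)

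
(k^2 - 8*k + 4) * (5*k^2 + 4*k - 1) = 5*k^4 - 36*k^3 - 13*k^2 + 24*k - 4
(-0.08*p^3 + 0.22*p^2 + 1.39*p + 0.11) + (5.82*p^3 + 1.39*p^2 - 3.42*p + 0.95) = 5.74*p^3 + 1.61*p^2 - 2.03*p + 1.06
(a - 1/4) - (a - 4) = 15/4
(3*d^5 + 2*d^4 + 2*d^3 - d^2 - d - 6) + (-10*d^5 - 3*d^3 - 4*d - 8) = -7*d^5 + 2*d^4 - d^3 - d^2 - 5*d - 14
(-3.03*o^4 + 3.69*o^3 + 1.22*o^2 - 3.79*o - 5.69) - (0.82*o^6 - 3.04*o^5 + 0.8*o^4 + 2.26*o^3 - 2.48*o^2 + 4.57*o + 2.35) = -0.82*o^6 + 3.04*o^5 - 3.83*o^4 + 1.43*o^3 + 3.7*o^2 - 8.36*o - 8.04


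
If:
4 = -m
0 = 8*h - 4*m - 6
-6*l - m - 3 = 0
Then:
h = -5/4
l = 1/6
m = -4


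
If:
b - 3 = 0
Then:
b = 3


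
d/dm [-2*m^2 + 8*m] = 8 - 4*m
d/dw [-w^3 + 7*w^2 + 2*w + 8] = -3*w^2 + 14*w + 2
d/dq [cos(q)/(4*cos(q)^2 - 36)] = (cos(q)^2 + 9)*sin(q)/(4*(cos(q)^2 - 9)^2)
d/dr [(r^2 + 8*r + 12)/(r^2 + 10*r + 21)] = 2*(r^2 + 9*r + 24)/(r^4 + 20*r^3 + 142*r^2 + 420*r + 441)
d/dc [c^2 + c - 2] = 2*c + 1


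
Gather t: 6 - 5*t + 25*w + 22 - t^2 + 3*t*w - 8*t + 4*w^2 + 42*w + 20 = -t^2 + t*(3*w - 13) + 4*w^2 + 67*w + 48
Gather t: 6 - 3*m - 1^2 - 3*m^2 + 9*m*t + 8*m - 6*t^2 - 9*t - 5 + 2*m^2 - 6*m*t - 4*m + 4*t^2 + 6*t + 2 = -m^2 + m - 2*t^2 + t*(3*m - 3) + 2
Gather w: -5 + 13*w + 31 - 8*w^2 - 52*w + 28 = -8*w^2 - 39*w + 54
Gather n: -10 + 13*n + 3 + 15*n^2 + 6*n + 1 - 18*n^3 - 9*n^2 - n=-18*n^3 + 6*n^2 + 18*n - 6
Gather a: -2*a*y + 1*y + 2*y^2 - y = -2*a*y + 2*y^2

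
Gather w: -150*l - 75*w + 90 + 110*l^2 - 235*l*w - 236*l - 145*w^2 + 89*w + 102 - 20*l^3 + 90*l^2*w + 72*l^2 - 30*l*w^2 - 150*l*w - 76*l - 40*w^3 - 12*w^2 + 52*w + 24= -20*l^3 + 182*l^2 - 462*l - 40*w^3 + w^2*(-30*l - 157) + w*(90*l^2 - 385*l + 66) + 216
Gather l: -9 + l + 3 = l - 6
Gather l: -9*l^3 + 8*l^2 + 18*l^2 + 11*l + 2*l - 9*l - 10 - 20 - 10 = -9*l^3 + 26*l^2 + 4*l - 40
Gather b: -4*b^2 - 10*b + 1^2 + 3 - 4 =-4*b^2 - 10*b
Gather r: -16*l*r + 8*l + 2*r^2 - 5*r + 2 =8*l + 2*r^2 + r*(-16*l - 5) + 2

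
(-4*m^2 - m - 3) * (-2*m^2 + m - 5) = 8*m^4 - 2*m^3 + 25*m^2 + 2*m + 15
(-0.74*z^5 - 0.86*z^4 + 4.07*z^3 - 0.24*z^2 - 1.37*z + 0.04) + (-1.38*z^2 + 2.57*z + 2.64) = -0.74*z^5 - 0.86*z^4 + 4.07*z^3 - 1.62*z^2 + 1.2*z + 2.68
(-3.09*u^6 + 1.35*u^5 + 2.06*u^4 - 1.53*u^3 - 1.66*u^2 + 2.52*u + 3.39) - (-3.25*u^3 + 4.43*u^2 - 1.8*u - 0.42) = -3.09*u^6 + 1.35*u^5 + 2.06*u^4 + 1.72*u^3 - 6.09*u^2 + 4.32*u + 3.81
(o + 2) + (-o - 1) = 1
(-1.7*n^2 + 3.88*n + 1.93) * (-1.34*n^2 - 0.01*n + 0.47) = 2.278*n^4 - 5.1822*n^3 - 3.424*n^2 + 1.8043*n + 0.9071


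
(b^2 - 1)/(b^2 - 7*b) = (b^2 - 1)/(b*(b - 7))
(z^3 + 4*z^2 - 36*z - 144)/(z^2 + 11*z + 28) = (z^2 - 36)/(z + 7)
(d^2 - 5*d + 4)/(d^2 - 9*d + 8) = (d - 4)/(d - 8)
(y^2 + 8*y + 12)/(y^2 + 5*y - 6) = (y + 2)/(y - 1)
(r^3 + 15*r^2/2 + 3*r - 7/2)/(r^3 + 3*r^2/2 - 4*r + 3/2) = (r^2 + 8*r + 7)/(r^2 + 2*r - 3)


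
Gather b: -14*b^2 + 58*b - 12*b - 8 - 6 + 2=-14*b^2 + 46*b - 12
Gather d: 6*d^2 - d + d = 6*d^2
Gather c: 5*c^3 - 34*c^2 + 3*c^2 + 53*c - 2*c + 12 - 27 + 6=5*c^3 - 31*c^2 + 51*c - 9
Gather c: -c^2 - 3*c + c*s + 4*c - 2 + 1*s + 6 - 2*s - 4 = -c^2 + c*(s + 1) - s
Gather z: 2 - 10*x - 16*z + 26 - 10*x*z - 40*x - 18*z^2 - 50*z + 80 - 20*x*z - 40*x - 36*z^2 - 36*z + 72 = -90*x - 54*z^2 + z*(-30*x - 102) + 180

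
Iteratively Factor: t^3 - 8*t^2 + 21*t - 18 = (t - 2)*(t^2 - 6*t + 9) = (t - 3)*(t - 2)*(t - 3)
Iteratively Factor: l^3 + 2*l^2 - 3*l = (l + 3)*(l^2 - l) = (l - 1)*(l + 3)*(l)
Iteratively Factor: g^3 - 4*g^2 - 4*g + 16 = (g + 2)*(g^2 - 6*g + 8) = (g - 4)*(g + 2)*(g - 2)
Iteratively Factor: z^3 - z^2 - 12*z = (z)*(z^2 - z - 12) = z*(z - 4)*(z + 3)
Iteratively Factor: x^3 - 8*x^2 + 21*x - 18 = (x - 2)*(x^2 - 6*x + 9) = (x - 3)*(x - 2)*(x - 3)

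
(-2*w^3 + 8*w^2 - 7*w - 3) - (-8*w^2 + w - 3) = -2*w^3 + 16*w^2 - 8*w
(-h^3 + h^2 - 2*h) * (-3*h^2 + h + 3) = 3*h^5 - 4*h^4 + 4*h^3 + h^2 - 6*h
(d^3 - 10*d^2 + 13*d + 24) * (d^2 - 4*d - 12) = d^5 - 14*d^4 + 41*d^3 + 92*d^2 - 252*d - 288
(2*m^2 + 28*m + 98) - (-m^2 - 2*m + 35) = 3*m^2 + 30*m + 63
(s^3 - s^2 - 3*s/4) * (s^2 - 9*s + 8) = s^5 - 10*s^4 + 65*s^3/4 - 5*s^2/4 - 6*s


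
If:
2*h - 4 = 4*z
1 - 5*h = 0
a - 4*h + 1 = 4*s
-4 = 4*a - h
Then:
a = -19/20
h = 1/5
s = -3/16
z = -9/10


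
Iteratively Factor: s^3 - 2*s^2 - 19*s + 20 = (s + 4)*(s^2 - 6*s + 5) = (s - 1)*(s + 4)*(s - 5)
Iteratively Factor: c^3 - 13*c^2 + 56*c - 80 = (c - 5)*(c^2 - 8*c + 16) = (c - 5)*(c - 4)*(c - 4)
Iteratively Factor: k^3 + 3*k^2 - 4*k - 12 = (k - 2)*(k^2 + 5*k + 6) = (k - 2)*(k + 3)*(k + 2)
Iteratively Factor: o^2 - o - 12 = (o + 3)*(o - 4)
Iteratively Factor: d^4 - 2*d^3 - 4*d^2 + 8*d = (d)*(d^3 - 2*d^2 - 4*d + 8) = d*(d + 2)*(d^2 - 4*d + 4) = d*(d - 2)*(d + 2)*(d - 2)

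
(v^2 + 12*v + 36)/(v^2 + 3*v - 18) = (v + 6)/(v - 3)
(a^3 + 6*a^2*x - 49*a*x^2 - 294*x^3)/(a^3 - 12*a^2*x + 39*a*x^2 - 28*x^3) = (a^2 + 13*a*x + 42*x^2)/(a^2 - 5*a*x + 4*x^2)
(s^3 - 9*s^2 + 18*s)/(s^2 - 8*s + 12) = s*(s - 3)/(s - 2)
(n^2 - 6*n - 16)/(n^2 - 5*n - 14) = (n - 8)/(n - 7)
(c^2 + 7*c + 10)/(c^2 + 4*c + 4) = (c + 5)/(c + 2)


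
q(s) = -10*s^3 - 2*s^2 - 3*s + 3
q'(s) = -30*s^2 - 4*s - 3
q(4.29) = -836.21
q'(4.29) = -572.28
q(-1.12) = 17.90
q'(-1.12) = -36.15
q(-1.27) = 24.07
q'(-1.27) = -46.31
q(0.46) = 0.22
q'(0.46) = -11.19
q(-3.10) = 290.99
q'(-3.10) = -278.90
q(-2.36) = 130.38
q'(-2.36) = -160.65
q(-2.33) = 125.63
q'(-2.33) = -156.55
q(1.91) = -79.70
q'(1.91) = -120.08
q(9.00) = -7476.00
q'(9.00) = -2469.00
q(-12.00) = 17031.00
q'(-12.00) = -4275.00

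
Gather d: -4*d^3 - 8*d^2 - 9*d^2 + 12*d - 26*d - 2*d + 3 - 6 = -4*d^3 - 17*d^2 - 16*d - 3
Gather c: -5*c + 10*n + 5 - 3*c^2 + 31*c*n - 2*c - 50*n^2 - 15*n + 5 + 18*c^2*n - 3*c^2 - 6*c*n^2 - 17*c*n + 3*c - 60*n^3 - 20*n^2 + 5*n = c^2*(18*n - 6) + c*(-6*n^2 + 14*n - 4) - 60*n^3 - 70*n^2 + 10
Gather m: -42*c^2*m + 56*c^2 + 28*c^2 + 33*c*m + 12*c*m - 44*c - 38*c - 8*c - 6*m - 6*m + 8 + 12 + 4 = 84*c^2 - 90*c + m*(-42*c^2 + 45*c - 12) + 24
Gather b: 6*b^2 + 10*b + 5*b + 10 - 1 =6*b^2 + 15*b + 9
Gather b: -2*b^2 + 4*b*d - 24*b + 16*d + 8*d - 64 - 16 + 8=-2*b^2 + b*(4*d - 24) + 24*d - 72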